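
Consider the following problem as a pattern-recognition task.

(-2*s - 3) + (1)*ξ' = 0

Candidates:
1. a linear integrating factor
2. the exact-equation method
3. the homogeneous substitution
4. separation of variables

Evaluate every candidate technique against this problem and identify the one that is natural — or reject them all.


Method: no special technique — with ξ absent the equation is not coupled at all: direct integration in s.
- a linear integrating factor — with the unknown absent the integrating factor is a formality; direct integration is the working structure.
- the exact-equation method — the unknown never enters the equation — exactness holds emptily, with nothing for the method to add.
- the homogeneous substitution: the slope changes under joint rescaling, failing the degree-zero test.
- separation of variables — any separation here is vacuous (nothing depends on the unknown); direct integration is the honest label.


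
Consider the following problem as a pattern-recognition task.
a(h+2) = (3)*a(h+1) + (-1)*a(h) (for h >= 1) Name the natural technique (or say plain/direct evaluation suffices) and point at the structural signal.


Verdict: the characteristic-root method — every coefficient is a fixed number and the forcing is zero — substitute r^h and read off the root equation.


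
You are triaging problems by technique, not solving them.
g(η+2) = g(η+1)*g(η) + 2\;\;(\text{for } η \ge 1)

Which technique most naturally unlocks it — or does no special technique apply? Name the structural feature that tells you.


Best approach: no special technique — once the recursion is nonlinear, characteristic roots, master substitutions, and summation factors are all off the table.


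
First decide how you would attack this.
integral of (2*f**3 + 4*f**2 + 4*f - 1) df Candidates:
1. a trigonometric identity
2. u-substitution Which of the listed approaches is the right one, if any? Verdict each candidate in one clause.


Best approach: no special technique — scan for structure and find none: constant multiples of powers of f, integrate directly.
- a trigonometric identity — no sine or cosine appears, so there is nothing for a trigonometric identity to act on.
- u-substitution — no substitution does more than relabel what direct integration already handles.


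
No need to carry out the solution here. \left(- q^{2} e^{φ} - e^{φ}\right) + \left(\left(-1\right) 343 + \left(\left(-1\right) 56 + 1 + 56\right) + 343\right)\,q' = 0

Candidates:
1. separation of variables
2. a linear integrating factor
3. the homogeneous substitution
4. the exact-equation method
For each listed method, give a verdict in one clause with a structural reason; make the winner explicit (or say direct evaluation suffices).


Method: separation of variables — solved for the derivative, the right side splits multiplicatively into a function of each variable alone — divide and integrate each side.
- separation of variables: a fit — the right tool for this form.
- a linear integrating factor — a nonlinear term in the unknown puts this outside the integrating-factor template.
- the homogeneous substitution: the slope is not a function of the ratio of the variables alone.
- the exact-equation method: the mixed-partials test fails on this split — it is not an exact differential as presented.


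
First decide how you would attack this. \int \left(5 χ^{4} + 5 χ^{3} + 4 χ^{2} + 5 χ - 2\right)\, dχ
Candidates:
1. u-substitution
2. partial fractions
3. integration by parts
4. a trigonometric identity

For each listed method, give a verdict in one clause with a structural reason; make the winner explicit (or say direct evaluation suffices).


Best approach: no special technique — every term is a constant multiple of a power of χ; term-wise power-rule integration needs no preliminary transformation.
- u-substitution — any workable substitution here is cosmetic — the integrand is already in directly integrable form.
- partial fractions — the expression is not a ratio of polynomials that decomposes further.
- integration by parts — splitting off a factor buys nothing — the integrand integrates directly without parts.
- a trigonometric identity: with no trigonometric functions present, identity rewriting has no target.


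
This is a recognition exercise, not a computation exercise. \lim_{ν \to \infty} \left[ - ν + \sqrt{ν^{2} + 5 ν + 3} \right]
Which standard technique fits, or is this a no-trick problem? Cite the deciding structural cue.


Best approach: conjugate multiplication — neither \sqrt{ν^{2} + 5 ν + 3} nor ν converges alone, so rewrite their difference as a conjugate-rationalized quotient first.


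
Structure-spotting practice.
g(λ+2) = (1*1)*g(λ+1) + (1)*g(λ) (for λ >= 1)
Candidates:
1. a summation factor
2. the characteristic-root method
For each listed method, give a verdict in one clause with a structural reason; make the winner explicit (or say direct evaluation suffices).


Technique: the characteristic-root method — fixed numeric weights on consecutive terms and no forcing term added: the root method in its home territory.
- a summation factor: a summation factor telescopes one-step recursions; this one carries higher-order memory.
- the characteristic-root method — applicable, and directly so.


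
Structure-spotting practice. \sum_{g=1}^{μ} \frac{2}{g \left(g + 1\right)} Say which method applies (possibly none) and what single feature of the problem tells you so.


Diagnosis: telescoping — \frac{2}{g \left(g + 1\right)} hides a difference of shifted reciprocals — decompose it and the middle of the sum vanishes.


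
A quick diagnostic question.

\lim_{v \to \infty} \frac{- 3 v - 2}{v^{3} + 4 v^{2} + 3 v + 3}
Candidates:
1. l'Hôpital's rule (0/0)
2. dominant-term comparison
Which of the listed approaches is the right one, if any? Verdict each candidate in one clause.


Technique: dominant-term comparison — divide by the highest power of v present: lower-order terms vanish and the dominant ratio remains.
- l'Hôpital's rule (0/0) — no 0/0 form appears: written as one quotient, top and bottom both grow without bound, and the ratio is decided by their leading terms.
- dominant-term comparison: a fit — the right tool for this form.


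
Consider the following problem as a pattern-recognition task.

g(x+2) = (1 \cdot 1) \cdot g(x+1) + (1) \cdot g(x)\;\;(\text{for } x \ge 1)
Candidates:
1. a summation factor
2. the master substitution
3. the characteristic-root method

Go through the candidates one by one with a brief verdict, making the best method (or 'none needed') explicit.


Technique: the characteristic-root method — shift-invariance with fixed coefficients calls for exponential trials; the characteristic polynomial finds every r^x.
- a summation factor: a summation factor telescopes one-step recursions; this one carries higher-order memory.
- the master substitution — no fixed divisor shrinks the index between calls.
- the characteristic-root method — yes — fits the structure here.


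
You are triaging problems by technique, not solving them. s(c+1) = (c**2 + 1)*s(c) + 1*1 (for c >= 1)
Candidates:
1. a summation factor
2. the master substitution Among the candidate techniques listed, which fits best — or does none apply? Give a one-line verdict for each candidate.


Verdict: a summation factor — with the index-dependent coefficient c**2 + 1, dividing by the cumulative product turns the left side into a pure difference.
- a summation factor: yes, a natural case for it.
- the master substitution — the recursion shifts the index rather than dividing it.


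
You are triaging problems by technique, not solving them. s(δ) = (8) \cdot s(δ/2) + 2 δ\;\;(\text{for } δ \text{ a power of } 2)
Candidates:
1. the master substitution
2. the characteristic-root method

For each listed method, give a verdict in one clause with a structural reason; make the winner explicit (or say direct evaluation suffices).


Best approach: the master substitution — the argument shrinks by the factor 2, so measure the index on a logarithmic scale and the recursion becomes a shift.
- the master substitution: yes — fits the structure here.
- the characteristic-root method — the recursion divides its index rather than shifting it — outside the constant-shift family the root method covers.


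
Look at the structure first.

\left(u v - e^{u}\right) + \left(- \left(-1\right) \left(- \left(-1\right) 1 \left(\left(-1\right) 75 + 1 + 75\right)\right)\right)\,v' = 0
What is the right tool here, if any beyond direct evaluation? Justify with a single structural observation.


Technique: a linear integrating factor — arrange it as v' + u·v = (the forcing term) and the integrating factor does the rest.


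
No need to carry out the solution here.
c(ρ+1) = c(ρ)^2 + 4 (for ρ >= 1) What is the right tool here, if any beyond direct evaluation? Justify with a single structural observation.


Diagnosis: no special technique — each new value is a nonlinear function of earlier ones — scaling arguments and superposition both fail.


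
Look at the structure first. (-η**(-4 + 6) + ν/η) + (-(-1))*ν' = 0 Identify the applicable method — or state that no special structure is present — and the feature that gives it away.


Technique: a linear integrating factor — the unknown enters only to the first power against a nonzero forcing term — the integrating-factor template applies directly.


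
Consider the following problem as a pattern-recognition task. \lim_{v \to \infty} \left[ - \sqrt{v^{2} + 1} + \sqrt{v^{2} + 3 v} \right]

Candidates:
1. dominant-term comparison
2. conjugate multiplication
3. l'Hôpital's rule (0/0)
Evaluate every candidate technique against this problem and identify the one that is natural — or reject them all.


Diagnosis: conjugate multiplication — divergence minus divergence hides a finite answer — expose it by pairing \sqrt{v^{2} + 3 v} - \sqrt{v^{2} + 1} with its conjugate.
- dominant-term comparison — no dominant-degree comparison decides it.
- conjugate multiplication — a fit — the right tool for this form.
- l'Hôpital's rule (0/0) — substitution produces ∞ − ∞ rather than a vanishing quotient; the rule needs a 0/0 ratio to act on.


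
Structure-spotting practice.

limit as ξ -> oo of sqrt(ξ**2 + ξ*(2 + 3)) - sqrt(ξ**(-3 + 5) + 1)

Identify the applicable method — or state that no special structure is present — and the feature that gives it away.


Method: conjugate multiplication — the ∞ − ∞ radical form is the exact trigger for the conjugate maneuver.


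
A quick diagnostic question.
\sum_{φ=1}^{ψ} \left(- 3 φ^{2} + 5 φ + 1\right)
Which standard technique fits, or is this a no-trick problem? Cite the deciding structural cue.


Diagnosis: no special technique — the sum is polynomial through and through; closed forms for each power of φ finish it directly.


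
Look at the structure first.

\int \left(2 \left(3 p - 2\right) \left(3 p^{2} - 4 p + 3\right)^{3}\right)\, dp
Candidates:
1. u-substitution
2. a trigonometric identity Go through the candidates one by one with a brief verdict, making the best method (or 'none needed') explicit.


Method: u-substitution — collected, the integrand has one factor that is, up to a constant, the derivative of an inner expression the rest depends on — substitute for that inner expression. Nothing stops a full expansion here — the substitution simply spares the algebra.
- u-substitution — applicable, and directly so.
- a trigonometric identity — no sine or cosine appears, so there is nothing for a trigonometric identity to act on.


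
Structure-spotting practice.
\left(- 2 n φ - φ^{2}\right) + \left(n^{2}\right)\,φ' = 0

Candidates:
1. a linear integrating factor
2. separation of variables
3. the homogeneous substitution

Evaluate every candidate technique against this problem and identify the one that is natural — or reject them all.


Verdict: the homogeneous substitution — the slope's numerator and denominator have matching total degree, so it depends only on φ/n and the ratio substitution collapses it. Rearranged, this also fits the Bernoulli template directly; the homogeneous substitution reads the structure without the rearrangement.
- a linear integrating factor: the unknown enters nonlinearly (through a power, a denominator, or a transcendental function), which the linear integrating-factor recipe cannot absorb as-is — any repair would come from a preliminary substitution, not the factor.
- separation of variables — no algebra isolates the independent variable on one side and the unknown on the other.
- the homogeneous substitution: applies; the problem has the shape this method handles.


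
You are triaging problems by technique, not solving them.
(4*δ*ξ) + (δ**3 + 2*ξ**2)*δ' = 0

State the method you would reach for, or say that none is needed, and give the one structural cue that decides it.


Diagnosis: the exact-equation method — check exactness first: here it holds (4*δ*ξ, δ**3 + 2*ξ**2 have matching cross partials), so no integrating factor is needed.


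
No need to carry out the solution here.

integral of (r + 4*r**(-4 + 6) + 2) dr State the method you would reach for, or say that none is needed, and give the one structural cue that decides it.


Verdict: no special technique — a term-by-term power-rule job in r; no substitution or rearrangement earns its keep here.


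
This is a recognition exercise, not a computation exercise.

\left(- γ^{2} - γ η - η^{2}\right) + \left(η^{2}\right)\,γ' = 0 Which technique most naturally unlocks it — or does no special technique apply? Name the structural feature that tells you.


Best approach: the homogeneous substitution — the slope is degree-zero homogeneous: the ratio substitution v = γ/η collapses it.


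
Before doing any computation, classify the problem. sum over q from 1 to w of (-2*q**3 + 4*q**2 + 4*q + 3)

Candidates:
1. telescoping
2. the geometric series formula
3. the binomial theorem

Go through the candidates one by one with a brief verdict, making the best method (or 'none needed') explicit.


Best approach: no special technique — with only polynomial terms in q present, the classical sum-of-powers identities are all you need.
- telescoping: neither a shifted-difference shape nor integer-spaced poles are present.
- the geometric series formula: consecutive terms are not related by a fixed multiplier.
- the binomial theorem: there is no sum-raised-to-a-power identity hiding in these terms.


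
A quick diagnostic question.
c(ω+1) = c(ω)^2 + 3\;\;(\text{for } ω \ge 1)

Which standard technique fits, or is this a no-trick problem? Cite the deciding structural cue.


Technique: no special technique — the new term depends nonlinearly on the old ones, which disqualifies every superposition-based technique.


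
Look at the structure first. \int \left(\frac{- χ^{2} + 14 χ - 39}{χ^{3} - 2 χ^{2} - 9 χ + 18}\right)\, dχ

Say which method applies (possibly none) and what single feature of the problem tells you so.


Method: partial fractions — χ^{3} - 2 χ^{2} - 9 χ + 18 splits into linear pieces, so the quotient is a sum of simple fractions — decompose before integrating.


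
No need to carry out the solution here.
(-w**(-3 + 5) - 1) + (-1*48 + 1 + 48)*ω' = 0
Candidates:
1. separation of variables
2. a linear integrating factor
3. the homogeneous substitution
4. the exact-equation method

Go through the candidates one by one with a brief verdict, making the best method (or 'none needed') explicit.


Technique: no special technique — the slope is a function of w alone, so integrate both sides directly.
- separation of variables — separation is only trivially available — with the unknown absent from the slope this is a direct integration, not a separation problem.
- a linear integrating factor: with the unknown absent the integrating factor is a formality; direct integration is the working structure.
- the homogeneous substitution: the slope does not depend on the ratio of the variables alone.
- the exact-equation method — with the unknown absent from both coefficients, the cross-partial test holds emptily — nothing for the exact method to work on.


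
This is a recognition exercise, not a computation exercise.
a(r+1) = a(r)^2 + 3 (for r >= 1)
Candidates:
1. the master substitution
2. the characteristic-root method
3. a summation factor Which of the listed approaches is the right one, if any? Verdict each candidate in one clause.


Technique: no special technique — the unknown sequence enters the update nonlinearly, so no linear method fits the recurrence as written — direct iteration remains.
- the master substitution: with no divided-index recursive call, reindexing by powers of a base buys nothing.
- the characteristic-root method: nonlinearity rules out exponential-mode superposition from the start.
- a summation factor: the recursion is nonlinear — outside the first-order linear family a summation factor addresses.


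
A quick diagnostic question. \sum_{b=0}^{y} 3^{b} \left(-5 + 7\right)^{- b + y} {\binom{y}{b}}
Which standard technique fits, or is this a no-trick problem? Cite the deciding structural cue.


Method: the binomial theorem — terms weighting {\binom{y}{b}} against matched powers of 3 and (-5 + 7) reassemble into (3 + (-5 + 7))^y by the binomial theorem.


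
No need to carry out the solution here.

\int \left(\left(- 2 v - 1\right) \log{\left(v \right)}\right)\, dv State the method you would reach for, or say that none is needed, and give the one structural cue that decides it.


Diagnosis: integration by parts — choose u = \log{\left(v \right)}: one derivative turns the logarithm algebraic, and the remaining factor - 2 v - 1 integrates term by term under the power rule.


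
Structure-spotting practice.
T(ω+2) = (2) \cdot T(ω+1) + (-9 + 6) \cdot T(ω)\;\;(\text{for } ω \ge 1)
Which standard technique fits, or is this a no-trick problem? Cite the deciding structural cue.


Diagnosis: the characteristic-root method — every coefficient is a fixed number and the forcing is zero — substitute r^ω and read off the root equation.


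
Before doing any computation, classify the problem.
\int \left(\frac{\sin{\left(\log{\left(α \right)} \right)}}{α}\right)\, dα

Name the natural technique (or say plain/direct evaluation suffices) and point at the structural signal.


Method: u-substitution — collected, the integrand has one factor that is, up to a constant, the derivative of an inner expression the rest depends on — substitute for that inner expression.


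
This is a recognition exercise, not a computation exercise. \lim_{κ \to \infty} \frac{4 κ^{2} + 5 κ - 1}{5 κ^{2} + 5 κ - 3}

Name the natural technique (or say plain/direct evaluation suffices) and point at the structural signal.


Diagnosis: dominant-term comparison — divide through by the highest power of κ; every lower-order term dies and the dominant terms decide the limit. Differentiating the expression as a single quotient would eventually settle it as well; matching dominant growth settles it immediately.


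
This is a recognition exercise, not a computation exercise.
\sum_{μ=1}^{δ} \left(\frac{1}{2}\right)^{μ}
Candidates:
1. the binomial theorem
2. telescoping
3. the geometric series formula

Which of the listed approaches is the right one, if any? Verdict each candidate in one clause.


Method: the geometric series formula — each term is \frac{1}{2} times the previous one, so the geometric-series formula applies directly.
- the binomial theorem: there is no pair of bases whose matched powers would reassemble into a single binomial power.
- telescoping — writing out consecutive terms as given produces no pairwise cancellation.
- the geometric series formula — applies; the problem has the shape this method handles.


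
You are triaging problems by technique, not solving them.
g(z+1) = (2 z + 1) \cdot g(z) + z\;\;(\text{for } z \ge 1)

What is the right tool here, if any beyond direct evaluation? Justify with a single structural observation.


Method: a summation factor — first-order linear but the coefficient 2 z + 1 moves with the index — divide by the cumulative product and telescope.


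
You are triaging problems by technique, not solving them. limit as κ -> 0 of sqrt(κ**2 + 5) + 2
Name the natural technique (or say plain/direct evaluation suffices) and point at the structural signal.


Method: no special technique — no vanishing denominator and no indeterminate clash at the point — evaluation is immediate.


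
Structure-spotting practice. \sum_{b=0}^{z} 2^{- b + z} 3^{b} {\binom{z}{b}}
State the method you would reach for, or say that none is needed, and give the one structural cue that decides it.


Diagnosis: the binomial theorem — binomial coefficients against complementary powers of 3 and 2: recognize the binomial expansion and resum.


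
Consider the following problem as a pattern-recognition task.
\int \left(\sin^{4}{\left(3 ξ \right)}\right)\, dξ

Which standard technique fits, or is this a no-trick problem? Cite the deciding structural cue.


Verdict: a trigonometric identity — reduce \sin^{4}{\left(3 ξ \right)} with the power-reduction formula and the integral becomes first-degree trigonometry.


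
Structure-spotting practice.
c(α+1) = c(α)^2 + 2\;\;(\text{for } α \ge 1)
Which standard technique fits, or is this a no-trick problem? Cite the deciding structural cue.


Best approach: no special technique — the recurrence is nonlinear in the sequence values; study it directly, no linear machinery applies.


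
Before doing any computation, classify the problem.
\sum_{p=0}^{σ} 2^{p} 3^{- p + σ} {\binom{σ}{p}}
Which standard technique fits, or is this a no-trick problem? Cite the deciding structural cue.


Diagnosis: the binomial theorem — the binomial coefficients weight matched powers of 2 and 3, which is exactly the expansion of a binomial power.


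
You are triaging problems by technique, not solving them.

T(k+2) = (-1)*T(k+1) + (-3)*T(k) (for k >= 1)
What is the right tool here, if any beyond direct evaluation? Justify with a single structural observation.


Verdict: the characteristic-root method — because shifting k leaves the equation's coefficients unchanged, exponential trials reduce it to algebra.


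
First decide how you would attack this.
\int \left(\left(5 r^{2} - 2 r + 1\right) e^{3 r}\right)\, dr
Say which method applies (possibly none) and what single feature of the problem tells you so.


Diagnosis: integration by parts — a polynomial factor 5 r^{2} - 2 r + 1 multiplies e^{3 r}; differentiating 5 r^{2} - 2 r + 1 lowers its degree while e^{3 r} integrates cleanly, so parts wins.


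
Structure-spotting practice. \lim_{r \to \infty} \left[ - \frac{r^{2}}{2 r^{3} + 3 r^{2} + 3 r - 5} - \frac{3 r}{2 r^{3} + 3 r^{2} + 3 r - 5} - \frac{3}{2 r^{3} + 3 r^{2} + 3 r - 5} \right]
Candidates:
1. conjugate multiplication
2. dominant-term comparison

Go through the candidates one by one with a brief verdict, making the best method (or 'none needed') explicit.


Diagnosis: dominant-term comparison — as r grows, only the highest-degree terms matter — compare leading terms and read the limit off.
- conjugate multiplication — rationalization has no target — no divergent radical difference appears.
- dominant-term comparison: yes — fits the structure here.


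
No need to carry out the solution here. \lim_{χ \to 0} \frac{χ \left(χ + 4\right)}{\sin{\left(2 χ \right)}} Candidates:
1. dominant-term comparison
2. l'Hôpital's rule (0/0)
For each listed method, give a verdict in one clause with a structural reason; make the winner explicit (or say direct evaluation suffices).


Method: l'Hôpital's rule (0/0) — plug in 0: top and bottom both hit zero, so differentiate each and retry. The standard small-argument limits would also carry it; the rule is the systematic route.
- dominant-term comparison: this limit is not decided by comparing leading-term growth at infinity.
- l'Hôpital's rule (0/0): applicable, and directly so.


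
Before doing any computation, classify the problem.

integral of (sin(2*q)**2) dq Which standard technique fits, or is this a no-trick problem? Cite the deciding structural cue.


Diagnosis: a trigonometric identity — the even trigonometric power sin(2*q)**2 reduces by a double-angle identity before any integration is attempted.


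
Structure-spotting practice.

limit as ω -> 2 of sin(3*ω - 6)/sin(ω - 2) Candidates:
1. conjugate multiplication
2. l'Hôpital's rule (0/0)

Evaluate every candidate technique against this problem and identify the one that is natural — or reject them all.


Method: l'Hôpital's rule (0/0) — numerator and denominator both vanish at 2 — a genuine 0/0 form, which is exactly when l'Hôpital applies. Expanding numerator and denominator to first order gives the same value — the rule automates exactly that.
- conjugate multiplication — no divergent radical difference is present for a conjugate pair to cancel.
- l'Hôpital's rule (0/0): yes, a natural case for it.


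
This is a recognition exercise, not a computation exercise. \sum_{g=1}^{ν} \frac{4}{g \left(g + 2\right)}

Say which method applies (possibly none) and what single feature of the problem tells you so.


Best approach: telescoping — after splitting \frac{4}{g \left(g + 2\right)} into partial fractions, the pieces are shifted copies of one function and cancel telescopically.


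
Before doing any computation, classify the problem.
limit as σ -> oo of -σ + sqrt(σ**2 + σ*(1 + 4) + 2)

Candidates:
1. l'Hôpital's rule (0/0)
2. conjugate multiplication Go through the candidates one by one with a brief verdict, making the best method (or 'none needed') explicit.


Method: conjugate multiplication — neither sqrt(σ**2 + σ*(1 + 4) + 2) nor σ converges alone, so rewrite their difference as a conjugate-rationalized quotient first.
- l'Hôpital's rule (0/0) — no quotient structure at all: the clash is ∞ minus ∞, which rationalizing converts into a tractable ratio.
- conjugate multiplication — applicable, and directly so.


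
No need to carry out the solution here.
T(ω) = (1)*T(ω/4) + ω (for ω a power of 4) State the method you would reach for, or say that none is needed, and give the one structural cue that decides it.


Technique: the master substitution — the argument shrinks by the factor 4, so measure the index on a logarithmic scale and the recursion becomes a shift.


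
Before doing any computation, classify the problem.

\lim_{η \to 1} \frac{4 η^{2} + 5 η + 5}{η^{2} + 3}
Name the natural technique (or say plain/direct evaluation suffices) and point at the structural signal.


Technique: no special technique — no zero denominators, no indeterminate clash at 1 — substitute and read off the value.


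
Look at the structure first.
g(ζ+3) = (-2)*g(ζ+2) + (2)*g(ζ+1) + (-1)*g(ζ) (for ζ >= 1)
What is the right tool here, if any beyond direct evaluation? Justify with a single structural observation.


Best approach: the characteristic-root method — the recurrence treats every index alike (constant coefficients, no forcing) — precisely the regime where r^ζ trials close it.


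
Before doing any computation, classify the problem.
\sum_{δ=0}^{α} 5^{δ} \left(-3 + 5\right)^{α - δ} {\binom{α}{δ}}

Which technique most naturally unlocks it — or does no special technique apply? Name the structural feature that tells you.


Diagnosis: the binomial theorem — binomial coefficients against complementary powers of 5 and (-3 + 5): recognize the binomial expansion and resum.


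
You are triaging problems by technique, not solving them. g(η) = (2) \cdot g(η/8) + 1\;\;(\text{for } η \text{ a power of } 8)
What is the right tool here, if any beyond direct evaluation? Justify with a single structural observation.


Method: the master substitution — treat m = log base 8 of η as the new clock: one recursion step advances m by one while η scales by 8.


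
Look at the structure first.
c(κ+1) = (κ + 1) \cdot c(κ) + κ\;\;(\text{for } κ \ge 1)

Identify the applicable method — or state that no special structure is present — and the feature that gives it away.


Diagnosis: a summation factor — one step of memory with a weight κ + 1 that changes as the index grows — the summation-factor construction is built for this.


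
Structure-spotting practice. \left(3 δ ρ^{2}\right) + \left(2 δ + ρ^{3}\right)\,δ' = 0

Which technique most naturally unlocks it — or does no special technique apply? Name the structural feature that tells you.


Diagnosis: the exact-equation method — the cross partial derivatives of 3 δ ρ^{2} and 2 δ + ρ^{3} agree, so the left side is the total differential of one potential in ρ and δ.


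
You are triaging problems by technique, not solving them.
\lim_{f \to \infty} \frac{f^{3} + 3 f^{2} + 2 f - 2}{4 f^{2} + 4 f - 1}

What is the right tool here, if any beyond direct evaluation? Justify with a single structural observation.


Method: dominant-term comparison — as f grows, only the highest-degree terms matter — compare leading terms and read the limit off. Differentiating the expression as a single quotient would eventually settle it as well; matching dominant growth settles it immediately.


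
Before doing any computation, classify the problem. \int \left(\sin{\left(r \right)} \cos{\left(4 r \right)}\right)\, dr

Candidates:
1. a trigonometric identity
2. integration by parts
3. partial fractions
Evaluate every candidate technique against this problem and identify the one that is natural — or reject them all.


Verdict: a trigonometric identity — the identity turns \sin{\left(r \right)} \cos{\left(4 r \right)} into two lone cosines/sines, each trivially integrable.
- a trigonometric identity: yes — fits the structure here.
- integration by parts — not the fit here: there is no polynomial factor to ladder down — parts can still close the trigonometric product by recursion, though the identity rewrite is the direct route.
- partial fractions: there is no rational-function structure to decompose.


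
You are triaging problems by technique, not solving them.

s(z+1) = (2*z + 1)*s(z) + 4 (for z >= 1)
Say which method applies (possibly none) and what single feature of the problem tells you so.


Technique: a summation factor — first-order, linear, moving coefficient 2*z + 1: the discrete analogue of an integrating factor handles it.


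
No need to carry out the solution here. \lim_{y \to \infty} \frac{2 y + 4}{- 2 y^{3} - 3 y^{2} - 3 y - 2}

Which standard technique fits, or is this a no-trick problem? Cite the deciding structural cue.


Diagnosis: dominant-term comparison — divide by the highest power of y present: lower-order terms vanish and the dominant ratio remains. l'Hôpital's at-infinity variant applies to the expression viewed as a single quotient; the leading-term comparison is the direct route.


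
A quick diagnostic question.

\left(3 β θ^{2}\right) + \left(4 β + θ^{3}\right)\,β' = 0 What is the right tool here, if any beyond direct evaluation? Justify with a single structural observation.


Method: the exact-equation method — the mixed-partials test passes for 3 β θ^{2} and 4 β + θ^{3}, so a potential function exists as presented.


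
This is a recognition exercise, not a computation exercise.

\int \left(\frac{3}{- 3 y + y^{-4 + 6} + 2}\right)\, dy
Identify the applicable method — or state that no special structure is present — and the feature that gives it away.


Method: partial fractions — the factorization of (- 3 y + y^{-4 + 6} + 2) is the whole battle; after it, each term is a table integral.


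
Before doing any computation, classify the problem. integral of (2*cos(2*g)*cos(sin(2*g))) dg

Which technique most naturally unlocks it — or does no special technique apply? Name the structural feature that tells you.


Technique: u-substitution — read it as f(sin(2*g)) times a constant multiple of d(sin(2*g)): one substitution, u = sin(2*g), finishes it.


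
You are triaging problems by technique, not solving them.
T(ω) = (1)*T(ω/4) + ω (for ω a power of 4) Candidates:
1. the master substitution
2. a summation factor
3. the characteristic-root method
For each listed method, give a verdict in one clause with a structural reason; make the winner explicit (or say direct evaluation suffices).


Method: the master substitution — the recursive call is at index ω/4 rather than a shift, a divide-and-conquer shape — substituting ω = 4^m linearizes it.
- the master substitution: yes — fits the structure here.
- a summation factor — the recursion divides its index rather than shifting it — there is no previous-term chain for a summation factor to telescope.
- the characteristic-root method: the recursion divides its index rather than shifting it — outside the constant-shift family the root method covers.


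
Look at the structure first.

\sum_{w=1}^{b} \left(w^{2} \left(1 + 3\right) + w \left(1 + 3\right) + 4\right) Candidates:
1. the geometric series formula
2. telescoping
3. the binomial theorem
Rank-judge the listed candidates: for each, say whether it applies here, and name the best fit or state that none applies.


Technique: no special technique — no ratio, no shift structure, no binomial pattern: sum the constant-multiple powers of w with known formulas.
- the geometric series formula: no single multiplier carries one term to the next throughout the sum.
- telescoping: as presented, consecutive terms share no shifted copy to cancel against — no rewrite is on display to change that.
- the binomial theorem: there is no pair of bases whose matched powers would reassemble into a single binomial power.


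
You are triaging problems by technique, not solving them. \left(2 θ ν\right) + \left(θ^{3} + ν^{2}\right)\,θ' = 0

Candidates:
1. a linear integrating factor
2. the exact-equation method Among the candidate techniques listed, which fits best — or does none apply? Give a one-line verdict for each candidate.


Technique: the exact-equation method — equality of cross partials is the green light — assemble the potential function term by term.
- a linear integrating factor: a nonlinear term in the unknown puts this outside the integrating-factor template.
- the exact-equation method — a fit — the right tool for this form.


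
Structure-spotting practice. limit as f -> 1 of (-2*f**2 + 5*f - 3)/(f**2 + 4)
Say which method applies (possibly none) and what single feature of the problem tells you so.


Technique: no special technique — no denominator vanishes and nothing blows up at 1: direct substitution is the whole computation.


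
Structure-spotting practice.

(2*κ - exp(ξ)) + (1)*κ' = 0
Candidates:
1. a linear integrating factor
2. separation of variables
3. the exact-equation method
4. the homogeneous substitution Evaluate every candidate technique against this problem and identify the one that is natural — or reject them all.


Technique: a linear integrating factor — first power of κ, nonzero forcing: the integrating-factor recipe applies verbatim with p = 2.
- a linear integrating factor — yes, a natural case for it.
- separation of variables — no algebra isolates the independent variable on one side and the unknown on the other.
- the exact-equation method — the cross partial derivatives disagree, so no single potential exists.
- the homogeneous substitution: solved for the derivative, the right side changes under joint scaling of the two variables.


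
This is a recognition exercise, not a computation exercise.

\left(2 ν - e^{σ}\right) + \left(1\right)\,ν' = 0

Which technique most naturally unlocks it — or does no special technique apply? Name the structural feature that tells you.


Best approach: a linear integrating factor — first power of ν, nonzero forcing: the integrating-factor recipe applies verbatim with p = 2.


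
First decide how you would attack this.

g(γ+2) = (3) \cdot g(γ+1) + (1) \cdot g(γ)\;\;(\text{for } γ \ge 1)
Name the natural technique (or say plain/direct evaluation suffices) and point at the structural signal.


Technique: the characteristic-root method — every coefficient is a fixed number and the forcing is zero — substitute r^γ and read off the root equation.


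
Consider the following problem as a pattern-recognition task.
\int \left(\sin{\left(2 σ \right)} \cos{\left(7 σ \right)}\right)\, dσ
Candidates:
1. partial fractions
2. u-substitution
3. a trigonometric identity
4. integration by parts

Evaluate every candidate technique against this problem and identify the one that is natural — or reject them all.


Method: a trigonometric identity — split \sin{\left(2 σ \right)} \cos{\left(7 σ \right)} with the angle-addition identities: the resulting sum integrates term by term.
- partial fractions: the expression is not a ratio of polynomials that decomposes further.
- u-substitution — no subexpression of the integrand serves as a whole-integral substitution inner — individual terms may offer their own, but none carries its derivative as a factor of the full integrand; a working change of variable would have to be constructed from outside the expression.
- a trigonometric identity — applies; the problem has the shape this method handles.
- integration by parts: not the natural route: no polynomial-kernel product appears — a recursive parts reduction of the trigonometric product exists, but the identity rewrite is direct.


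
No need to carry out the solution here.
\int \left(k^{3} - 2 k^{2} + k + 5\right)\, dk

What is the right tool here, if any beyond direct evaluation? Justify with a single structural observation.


Diagnosis: no special technique — every term is a constant multiple of a power of k; term-wise power-rule integration needs no preliminary transformation.


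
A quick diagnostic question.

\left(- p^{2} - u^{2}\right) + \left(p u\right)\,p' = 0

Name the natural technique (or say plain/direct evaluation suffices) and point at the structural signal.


Verdict: the homogeneous substitution — scaling u and p together leaves the slope fixed — it depends only on p/u, so substitute the ratio. Rearranged, this also fits the Bernoulli template directly; the homogeneous substitution reads the structure without the rearrangement.


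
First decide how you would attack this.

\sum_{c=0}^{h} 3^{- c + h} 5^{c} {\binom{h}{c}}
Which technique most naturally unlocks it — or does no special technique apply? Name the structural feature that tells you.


Diagnosis: the binomial theorem — terms weighting {\binom{h}{c}} against matched powers of 5 and 3 reassemble into (5 + 3)^h by the binomial theorem.


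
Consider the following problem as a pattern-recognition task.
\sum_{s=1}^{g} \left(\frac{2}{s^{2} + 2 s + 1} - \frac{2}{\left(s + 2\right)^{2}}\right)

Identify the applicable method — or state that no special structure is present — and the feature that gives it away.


Method: telescoping — the summand is built as \frac{2}{s^{2} + 2 s + 1} minus its own successor — adjacent terms annihilate down the line.


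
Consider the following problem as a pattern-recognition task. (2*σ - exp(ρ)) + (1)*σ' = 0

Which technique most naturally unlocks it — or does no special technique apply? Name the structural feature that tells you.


Method: a linear integrating factor — σ appears only to the first power with coefficient 2 — the classic integrating-factor setup.


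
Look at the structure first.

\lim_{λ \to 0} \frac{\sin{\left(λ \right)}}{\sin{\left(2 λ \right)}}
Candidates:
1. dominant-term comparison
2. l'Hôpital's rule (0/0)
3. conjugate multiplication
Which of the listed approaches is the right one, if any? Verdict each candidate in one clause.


Verdict: l'Hôpital's rule (0/0) — plug in 0: top and bottom both hit zero, so differentiate each and retry. The standard small-argument limits would also carry it; the rule is the systematic route.
- dominant-term comparison — no ranking of term growth rates resolves the limit here.
- l'Hôpital's rule (0/0) — a fit — the right tool for this form.
- conjugate multiplication — there is no infinity-minus-infinity radical difference to rationalize.
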